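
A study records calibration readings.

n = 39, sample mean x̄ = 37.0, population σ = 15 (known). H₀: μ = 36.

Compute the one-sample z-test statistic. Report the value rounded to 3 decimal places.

SE = σ/√n = 15/√39 = 2.4019
z = (x̄−μ₀)/SE = (37.0−36)/2.4019 = 0.4163

test statistic = 0.416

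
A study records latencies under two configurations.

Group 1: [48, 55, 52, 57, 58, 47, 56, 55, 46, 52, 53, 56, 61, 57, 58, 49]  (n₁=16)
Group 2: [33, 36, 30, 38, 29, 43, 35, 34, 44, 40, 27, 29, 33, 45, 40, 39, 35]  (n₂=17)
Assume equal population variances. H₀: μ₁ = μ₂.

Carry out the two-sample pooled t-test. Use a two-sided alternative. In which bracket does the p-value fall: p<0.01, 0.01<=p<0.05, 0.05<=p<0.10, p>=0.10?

p-value bracket: p<0.01

x̄₁=53.750, s₁=4.405, n₁=16
x̄₂=35.882, s₂=5.464, n₂=17
s_p² = [15·4.405² + 16·5.464²]/31 = 24.7989
SE = √(s_p²·(1/16+1/17)) = 1.7346
t = (53.750−35.882)/1.7346 = 10.3010
df = 31
p-value (two-sided) = 0.00000
→ bracket: p<0.01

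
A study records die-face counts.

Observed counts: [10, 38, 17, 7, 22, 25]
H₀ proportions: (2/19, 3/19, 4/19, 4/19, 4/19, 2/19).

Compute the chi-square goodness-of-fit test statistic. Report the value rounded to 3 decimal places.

test statistic = 48.541

n = 119; E_i = n·p_i = [12.53, 18.79, 25.05, 25.05, 25.05, 12.53]
χ² = (10−12.53)²/12.53 + (38−18.79)²/18.79 + (17−25.05)²/25.05 + (7−25.05)²/25.05 + (22−25.05)²/25.05 + (25−12.53)²/12.53 = 48.5406
df = 5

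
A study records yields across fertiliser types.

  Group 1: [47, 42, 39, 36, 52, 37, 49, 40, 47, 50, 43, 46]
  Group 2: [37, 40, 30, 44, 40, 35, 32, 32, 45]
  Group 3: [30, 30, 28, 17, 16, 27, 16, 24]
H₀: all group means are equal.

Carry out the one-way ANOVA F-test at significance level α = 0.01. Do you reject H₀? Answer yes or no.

Group means [44.00, 37.22, 23.50], grand mean 36.241
SSB = Σnᵢ(x̄ᵢ−x̄)² = 2029.755; SSW = ΣΣ(x−x̄ᵢ)² = 811.556
MSB = 2029.755/2 = 1014.8774; MSW = 811.556/26 = 31.2137
F = MSB/MSW = 32.5139
df = (2, 26)
p-value (upper-tail) = 0.00000
At α=0.01: p < α → reject H₀

reject H₀: yes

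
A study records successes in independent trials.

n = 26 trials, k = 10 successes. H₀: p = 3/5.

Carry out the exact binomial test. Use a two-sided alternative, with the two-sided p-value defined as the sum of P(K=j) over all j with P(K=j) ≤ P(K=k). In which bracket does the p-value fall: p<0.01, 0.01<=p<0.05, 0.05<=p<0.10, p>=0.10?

p-value bracket: 0.01<=p<0.05

Exact binomial: n=26, k=10, p₀=3/5=0.6000
P(X=j) = C(n,j)·p₀^j·(1−p₀)^(n−j); p = Σ P(X=j) over j with P(X=j) ≤ P(X=10)
p-value (two-sided) = 0.02829
→ bracket: 0.01<=p<0.05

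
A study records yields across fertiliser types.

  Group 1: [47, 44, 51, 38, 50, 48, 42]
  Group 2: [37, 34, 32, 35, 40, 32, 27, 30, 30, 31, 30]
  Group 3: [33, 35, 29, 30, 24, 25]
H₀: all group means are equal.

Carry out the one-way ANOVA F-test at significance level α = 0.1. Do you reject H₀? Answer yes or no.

reject H₀: yes

Group means [45.71, 32.55, 29.33], grand mean 35.583
SSB = Σnᵢ(x̄ᵢ−x̄)² = 1054.344; SSW = ΣΣ(x−x̄ᵢ)² = 359.489
MSB = 1054.344/2 = 527.1721; MSW = 359.489/21 = 17.1185
F = MSB/MSW = 30.7954
df = (2, 21)
p-value (upper-tail) = 0.00000
At α=0.1: p < α → reject H₀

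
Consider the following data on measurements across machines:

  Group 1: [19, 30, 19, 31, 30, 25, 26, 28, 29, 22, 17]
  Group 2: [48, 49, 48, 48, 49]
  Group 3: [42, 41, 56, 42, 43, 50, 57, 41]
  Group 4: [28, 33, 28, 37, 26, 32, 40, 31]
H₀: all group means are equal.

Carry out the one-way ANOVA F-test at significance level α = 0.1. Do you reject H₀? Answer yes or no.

Group means [25.09, 48.40, 46.50, 31.88], grand mean 35.781
SSB = Σnᵢ(x̄ᵢ−x̄)² = 3094.485; SSW = ΣΣ(x−x̄ᵢ)² = 742.984
MSB = 3094.485/3 = 1031.4949; MSW = 742.984/28 = 26.5351
F = MSB/MSW = 38.8728
df = (3, 28)
p-value (upper-tail) = 0.00000
At α=0.1: p < α → reject H₀

reject H₀: yes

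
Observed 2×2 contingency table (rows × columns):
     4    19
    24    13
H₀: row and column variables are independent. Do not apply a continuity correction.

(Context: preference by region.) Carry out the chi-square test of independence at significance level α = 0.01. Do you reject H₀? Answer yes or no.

Row totals [23, 37], col totals [28, 32], n=60
χ² = (4−10.73)²/10.73 + (19−12.27)²/12.27 + (24−17.27)²/17.27 + (13−19.73)²/19.73 = 12.8433
df = 1
p-value (upper-tail) = 0.00034
At α=0.01: p < α → reject H₀

reject H₀: yes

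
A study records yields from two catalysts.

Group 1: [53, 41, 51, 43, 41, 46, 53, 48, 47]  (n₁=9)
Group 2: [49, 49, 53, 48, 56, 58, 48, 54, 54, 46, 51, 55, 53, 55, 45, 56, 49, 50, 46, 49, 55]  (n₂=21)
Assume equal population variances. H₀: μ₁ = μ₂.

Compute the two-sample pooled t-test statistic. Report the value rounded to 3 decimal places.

x̄₁=47.000, s₁=4.717, n₁=9
x̄₂=51.381, s₂=3.814, n₂=21
s_p² = [8·4.717² + 20·3.814²]/28 = 16.7483
SE = √(s_p²·(1/9+1/21)) = 1.6305
t = (47.000−51.381)/1.6305 = -2.6869
df = 28

test statistic = -2.687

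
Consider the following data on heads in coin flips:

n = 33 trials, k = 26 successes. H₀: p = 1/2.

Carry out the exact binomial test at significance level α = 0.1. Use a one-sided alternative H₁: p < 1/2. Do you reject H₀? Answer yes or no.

Exact binomial: n=33, k=26, p₀=1/2=0.5000
P(X≤26) from Σ C(n,i)·p₀^i·(1−p₀)^(n−i)
p-value (one-sided, H₁ less) = 0.99984
At α=0.1: p ≥ α → fail to reject H₀

reject H₀: no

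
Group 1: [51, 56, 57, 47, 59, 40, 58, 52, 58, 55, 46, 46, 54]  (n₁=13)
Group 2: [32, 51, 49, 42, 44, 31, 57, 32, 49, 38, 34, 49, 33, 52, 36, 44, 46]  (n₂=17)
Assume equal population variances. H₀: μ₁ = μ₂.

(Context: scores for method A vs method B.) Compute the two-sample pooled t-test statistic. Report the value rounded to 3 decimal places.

test statistic = 3.673

x̄₁=52.231, s₁=5.890, n₁=13
x̄₂=42.294, s₂=8.267, n₂=17
s_p² = [12·5.890² + 16·8.267²]/28 = 53.9228
SE = √(s_p²·(1/13+1/17)) = 2.7055
t = (52.231−42.294)/2.7055 = 3.6727
df = 28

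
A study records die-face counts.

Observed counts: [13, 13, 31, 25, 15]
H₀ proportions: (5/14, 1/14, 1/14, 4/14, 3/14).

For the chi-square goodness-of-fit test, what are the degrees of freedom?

degrees of freedom = 4

df = k − 1 = 5 − 1 = 4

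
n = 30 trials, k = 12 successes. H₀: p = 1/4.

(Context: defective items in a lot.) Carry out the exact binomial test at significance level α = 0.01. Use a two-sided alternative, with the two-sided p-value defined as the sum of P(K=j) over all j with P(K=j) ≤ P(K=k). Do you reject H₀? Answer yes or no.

Exact binomial: n=30, k=12, p₀=1/4=0.2500
P(X=j) = C(n,j)·p₀^j·(1−p₀)^(n−j); p = Σ P(X=j) over j with P(X=j) ≤ P(X=12)
p-value (two-sided) = 0.08811
At α=0.01: p ≥ α → fail to reject H₀

reject H₀: no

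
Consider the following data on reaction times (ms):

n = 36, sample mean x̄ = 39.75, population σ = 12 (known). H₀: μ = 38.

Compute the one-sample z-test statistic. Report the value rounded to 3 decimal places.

SE = σ/√n = 12/√36 = 2.0000
z = (x̄−μ₀)/SE = (39.75−38)/2.0000 = 0.8750

test statistic = 0.875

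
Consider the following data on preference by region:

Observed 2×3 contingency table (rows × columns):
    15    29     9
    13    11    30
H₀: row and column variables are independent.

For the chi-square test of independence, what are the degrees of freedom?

degrees of freedom = 2

df = (r−1)(c−1) = (2−1)·(3−1) = 2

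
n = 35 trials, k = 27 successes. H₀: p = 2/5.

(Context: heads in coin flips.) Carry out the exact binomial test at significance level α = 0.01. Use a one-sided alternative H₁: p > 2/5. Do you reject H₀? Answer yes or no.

Exact binomial: n=35, k=27, p₀=2/5=0.4000
P(X≥27) from Σ C(n,i)·p₀^i·(1−p₀)^(n−i)
p-value (one-sided, H₁ greater) = 0.00001
At α=0.01: p < α → reject H₀

reject H₀: yes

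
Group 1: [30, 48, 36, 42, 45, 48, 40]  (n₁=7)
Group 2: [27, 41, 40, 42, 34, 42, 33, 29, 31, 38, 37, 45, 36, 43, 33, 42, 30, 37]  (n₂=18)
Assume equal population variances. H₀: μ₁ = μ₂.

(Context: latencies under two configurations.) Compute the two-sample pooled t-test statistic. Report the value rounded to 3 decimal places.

test statistic = 1.814

x̄₁=41.286, s₁=6.601, n₁=7
x̄₂=36.667, s₂=5.369, n₂=18
s_p² = [6·6.601² + 17·5.369²]/23 = 32.6708
SE = √(s_p²·(1/7+1/18)) = 2.5460
t = (41.286−36.667)/2.5460 = 1.8142
df = 23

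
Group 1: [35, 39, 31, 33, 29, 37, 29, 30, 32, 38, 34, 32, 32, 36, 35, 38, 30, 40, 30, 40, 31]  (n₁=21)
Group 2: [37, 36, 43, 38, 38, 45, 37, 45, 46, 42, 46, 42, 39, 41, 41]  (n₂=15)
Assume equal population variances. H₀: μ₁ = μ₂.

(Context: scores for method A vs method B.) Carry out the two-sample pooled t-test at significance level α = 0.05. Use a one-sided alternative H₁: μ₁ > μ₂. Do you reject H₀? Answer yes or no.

reject H₀: no

x̄₁=33.857, s₁=3.692, n₁=21
x̄₂=41.067, s₂=3.453, n₂=15
s_p² = [20·3.692² + 14·3.453²]/34 = 12.9266
SE = √(s_p²·(1/21+1/15)) = 1.2155
t = (33.857−41.067)/1.2155 = -5.9316
df = 34
p-value (one-sided, H₁ greater) = 1.00000
At α=0.05: p ≥ α → fail to reject H₀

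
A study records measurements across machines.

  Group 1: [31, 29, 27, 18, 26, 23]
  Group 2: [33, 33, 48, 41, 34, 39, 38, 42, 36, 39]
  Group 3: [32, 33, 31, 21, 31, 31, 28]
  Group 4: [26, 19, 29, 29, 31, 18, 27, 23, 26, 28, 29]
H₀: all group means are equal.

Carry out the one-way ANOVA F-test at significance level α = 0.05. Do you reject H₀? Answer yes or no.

reject H₀: yes

Group means [25.67, 38.30, 29.57, 25.91], grand mean 30.265
SSB = Σnᵢ(x̄ᵢ−x̄)² = 984.561; SSW = ΣΣ(x−x̄ᵢ)² = 582.057
MSB = 984.561/3 = 328.1870; MSW = 582.057/30 = 19.4019
F = MSB/MSW = 16.9152
df = (3, 30)
p-value (upper-tail) = 0.00000
At α=0.05: p < α → reject H₀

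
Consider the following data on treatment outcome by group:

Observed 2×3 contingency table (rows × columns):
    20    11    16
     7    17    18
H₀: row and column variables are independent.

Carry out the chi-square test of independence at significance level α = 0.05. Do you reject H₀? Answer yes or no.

reject H₀: yes

Row totals [47, 42], col totals [27, 28, 34], n=89
χ² = (20−14.26)²/14.26 + (11−14.79)²/14.79 + (16−17.96)²/17.96 + (7−12.74)²/12.74 + (17−13.21)²/13.21 + (18−16.04)²/16.04 = 7.4051
df = 2
p-value (upper-tail) = 0.02466
At α=0.05: p < α → reject H₀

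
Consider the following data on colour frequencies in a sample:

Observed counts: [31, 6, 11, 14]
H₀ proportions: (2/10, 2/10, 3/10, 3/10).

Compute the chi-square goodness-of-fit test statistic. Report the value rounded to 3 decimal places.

n = 62; E_i = n·p_i = [12.40, 12.40, 18.60, 18.60]
χ² = (31−12.40)²/12.40 + (6−12.40)²/12.40 + (11−18.60)²/18.60 + (14−18.60)²/18.60 = 35.4462
df = 3

test statistic = 35.446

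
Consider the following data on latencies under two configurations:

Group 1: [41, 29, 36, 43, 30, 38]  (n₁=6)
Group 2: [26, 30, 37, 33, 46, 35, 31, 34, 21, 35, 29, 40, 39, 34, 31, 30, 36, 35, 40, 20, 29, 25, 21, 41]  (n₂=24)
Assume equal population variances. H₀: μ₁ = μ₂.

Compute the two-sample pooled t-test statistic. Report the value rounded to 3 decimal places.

x̄₁=36.167, s₁=5.707, n₁=6
x̄₂=32.417, s₂=6.678, n₂=24
s_p² = [5·5.707² + 23·6.678²]/28 = 42.4524
SE = √(s_p²·(1/6+1/24)) = 2.9739
t = (36.167−32.417)/2.9739 = 1.2610
df = 28

test statistic = 1.261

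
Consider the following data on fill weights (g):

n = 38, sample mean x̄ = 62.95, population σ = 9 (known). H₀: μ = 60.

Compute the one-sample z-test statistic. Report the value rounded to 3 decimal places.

test statistic = 2.021

SE = σ/√n = 9/√38 = 1.4600
z = (x̄−μ₀)/SE = (62.95−60)/1.4600 = 2.0206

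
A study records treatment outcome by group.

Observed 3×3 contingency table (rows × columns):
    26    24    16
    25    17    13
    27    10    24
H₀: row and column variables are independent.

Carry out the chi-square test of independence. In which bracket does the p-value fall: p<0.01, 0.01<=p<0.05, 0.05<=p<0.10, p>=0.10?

Row totals [66, 55, 61], col totals [78, 51, 53], n=182
χ² = (26−28.29)²/28.29 + (24−18.49)²/18.49 + (16−19.22)²/19.22 + (25−23.57)²/23.57 + (17−15.41)²/15.41 + (13−16.02)²/16.02 + (27−26.14)²/26.14 + (10−17.09)²/17.09 + (24−17.76)²/17.76 = 8.3423
df = 4
p-value (upper-tail) = 0.07981
→ bracket: 0.05<=p<0.10

p-value bracket: 0.05<=p<0.10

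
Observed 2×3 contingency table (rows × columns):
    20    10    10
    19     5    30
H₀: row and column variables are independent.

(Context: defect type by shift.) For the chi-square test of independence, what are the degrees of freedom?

degrees of freedom = 2

df = (r−1)(c−1) = (2−1)·(3−1) = 2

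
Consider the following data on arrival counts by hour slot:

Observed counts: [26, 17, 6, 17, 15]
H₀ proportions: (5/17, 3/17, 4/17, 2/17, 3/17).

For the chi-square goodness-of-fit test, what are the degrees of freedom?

degrees of freedom = 4

df = k − 1 = 5 − 1 = 4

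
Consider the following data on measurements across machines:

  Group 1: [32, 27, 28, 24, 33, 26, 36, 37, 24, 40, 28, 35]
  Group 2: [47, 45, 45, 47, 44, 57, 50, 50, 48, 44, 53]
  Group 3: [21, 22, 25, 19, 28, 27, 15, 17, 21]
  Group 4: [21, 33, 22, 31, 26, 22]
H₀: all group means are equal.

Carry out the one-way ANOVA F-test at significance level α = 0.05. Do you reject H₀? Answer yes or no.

reject H₀: yes

Group means [30.83, 48.18, 21.67, 25.83], grand mean 32.895
SSB = Σnᵢ(x̄ᵢ−x̄)² = 4055.443; SSW = ΣΣ(x−x̄ᵢ)² = 770.136
MSB = 4055.443/3 = 1351.8142; MSW = 770.136/34 = 22.6511
F = MSB/MSW = 59.6799
df = (3, 34)
p-value (upper-tail) = 0.00000
At α=0.05: p < α → reject H₀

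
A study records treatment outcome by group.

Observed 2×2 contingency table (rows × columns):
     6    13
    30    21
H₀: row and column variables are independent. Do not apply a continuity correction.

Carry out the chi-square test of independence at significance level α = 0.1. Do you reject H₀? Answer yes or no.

reject H₀: yes

Row totals [19, 51], col totals [36, 34], n=70
χ² = (6−9.77)²/9.77 + (13−9.23)²/9.23 + (30−26.23)²/26.23 + (21−24.77)²/24.77 = 4.1134
df = 1
p-value (upper-tail) = 0.04254
At α=0.1: p < α → reject H₀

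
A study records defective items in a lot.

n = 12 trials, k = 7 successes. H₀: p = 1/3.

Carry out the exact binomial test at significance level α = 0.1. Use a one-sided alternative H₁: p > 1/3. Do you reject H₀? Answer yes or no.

reject H₀: yes

Exact binomial: n=12, k=7, p₀=1/3=0.3333
P(X≥7) from Σ C(n,i)·p₀^i·(1−p₀)^(n−i)
p-value (one-sided, H₁ greater) = 0.06645
At α=0.1: p < α → reject H₀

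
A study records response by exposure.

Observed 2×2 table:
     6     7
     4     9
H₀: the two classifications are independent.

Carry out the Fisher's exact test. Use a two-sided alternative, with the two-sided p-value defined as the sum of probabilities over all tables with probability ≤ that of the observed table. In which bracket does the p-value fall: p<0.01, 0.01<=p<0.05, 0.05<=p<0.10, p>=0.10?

p-value bracket: p>=0.10

Margins: r₁=13, r₂=13, c₁=10, c₂=16, n=26
p_obs = C(13,6)·C(13,4)/C(26,10); sum pmf over tables with pmf ≤ p_obs
p-value (two-sided) = 0.68817
→ bracket: p>=0.10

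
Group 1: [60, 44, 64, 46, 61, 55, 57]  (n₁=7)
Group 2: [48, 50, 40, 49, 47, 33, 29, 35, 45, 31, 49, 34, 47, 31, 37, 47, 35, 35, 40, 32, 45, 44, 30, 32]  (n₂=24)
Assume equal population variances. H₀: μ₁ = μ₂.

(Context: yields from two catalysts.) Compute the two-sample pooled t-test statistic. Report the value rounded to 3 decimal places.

test statistic = 5.055

x̄₁=55.286, s₁=7.610, n₁=7
x̄₂=39.375, s₂=7.252, n₂=24
s_p² = [6·7.610² + 23·7.252²]/29 = 53.6915
SE = √(s_p²·(1/7+1/24)) = 3.1476
t = (55.286−39.375)/3.1476 = 5.0549
df = 29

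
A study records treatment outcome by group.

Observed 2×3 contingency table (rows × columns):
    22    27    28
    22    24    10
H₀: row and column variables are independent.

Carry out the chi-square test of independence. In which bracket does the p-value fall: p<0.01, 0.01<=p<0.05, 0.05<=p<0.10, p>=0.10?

Row totals [77, 56], col totals [44, 51, 38], n=133
χ² = (22−25.47)²/25.47 + (27−29.53)²/29.53 + (28−22.00)²/22.00 + (22−18.53)²/18.53 + (24−21.47)²/21.47 + (10−16.00)²/16.00 = 5.5247
df = 2
p-value (upper-tail) = 0.06314
→ bracket: 0.05<=p<0.10

p-value bracket: 0.05<=p<0.10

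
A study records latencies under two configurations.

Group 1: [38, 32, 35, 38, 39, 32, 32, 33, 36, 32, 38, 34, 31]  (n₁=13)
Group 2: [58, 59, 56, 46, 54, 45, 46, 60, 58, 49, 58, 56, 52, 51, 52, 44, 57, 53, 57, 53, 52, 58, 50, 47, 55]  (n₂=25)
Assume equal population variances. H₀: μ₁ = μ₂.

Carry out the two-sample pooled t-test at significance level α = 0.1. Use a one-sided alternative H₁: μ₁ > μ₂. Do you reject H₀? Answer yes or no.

reject H₀: no

x̄₁=34.615, s₁=2.873, n₁=13
x̄₂=53.040, s₂=4.791, n₂=25
s_p² = [12·2.873² + 24·4.791²]/36 = 18.0566
SE = √(s_p²·(1/13+1/25)) = 1.4530
t = (34.615−53.040)/1.4530 = -12.6803
df = 36
p-value (one-sided, H₁ greater) = 1.00000
At α=0.1: p ≥ α → fail to reject H₀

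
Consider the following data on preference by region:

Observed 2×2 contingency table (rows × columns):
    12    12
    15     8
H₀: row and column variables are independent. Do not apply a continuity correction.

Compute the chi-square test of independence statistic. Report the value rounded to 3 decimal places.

test statistic = 1.113

Row totals [24, 23], col totals [27, 20], n=47
χ² = (12−13.79)²/13.79 + (12−10.21)²/10.21 + (15−13.21)²/13.21 + (8−9.79)²/9.79 = 1.1126
df = 1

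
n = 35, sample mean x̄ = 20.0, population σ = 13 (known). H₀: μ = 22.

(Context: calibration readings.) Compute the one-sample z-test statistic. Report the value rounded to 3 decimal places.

SE = σ/√n = 13/√35 = 2.1974
z = (x̄−μ₀)/SE = (20.0−22)/2.1974 = -0.9102

test statistic = -0.910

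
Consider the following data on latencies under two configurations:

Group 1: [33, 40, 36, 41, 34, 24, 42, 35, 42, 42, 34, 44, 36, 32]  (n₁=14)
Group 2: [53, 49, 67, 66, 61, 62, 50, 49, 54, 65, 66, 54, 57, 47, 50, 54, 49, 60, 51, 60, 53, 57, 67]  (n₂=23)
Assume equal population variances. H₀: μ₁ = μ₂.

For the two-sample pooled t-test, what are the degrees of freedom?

df = n₁ + n₂ − 2 = 14 + 23 − 2 = 35

degrees of freedom = 35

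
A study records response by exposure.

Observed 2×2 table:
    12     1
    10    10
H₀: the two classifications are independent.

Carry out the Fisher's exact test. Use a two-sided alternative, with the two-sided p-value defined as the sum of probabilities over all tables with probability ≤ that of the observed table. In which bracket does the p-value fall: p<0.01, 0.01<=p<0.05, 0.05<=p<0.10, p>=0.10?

Margins: r₁=13, r₂=20, c₁=22, c₂=11, n=33
p_obs = C(13,12)·C(20,10)/C(33,22); sum pmf over tables with pmf ≤ p_obs
p-value (two-sided) = 0.02159
→ bracket: 0.01<=p<0.05

p-value bracket: 0.01<=p<0.05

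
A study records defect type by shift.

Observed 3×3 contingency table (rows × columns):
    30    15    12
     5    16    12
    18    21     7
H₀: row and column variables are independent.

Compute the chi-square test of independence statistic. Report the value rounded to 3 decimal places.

Row totals [57, 33, 46], col totals [53, 52, 31], n=136
χ² = (30−22.21)²/22.21 + (15−21.79)²/21.79 + (12−12.99)²/12.99 + (5−12.86)²/12.86 + (16−12.62)²/12.62 + (12−7.52)²/7.52 + (18−17.93)²/17.93 + (21−17.59)²/17.59 + (7−10.49)²/10.49 = 15.1208
df = 4

test statistic = 15.121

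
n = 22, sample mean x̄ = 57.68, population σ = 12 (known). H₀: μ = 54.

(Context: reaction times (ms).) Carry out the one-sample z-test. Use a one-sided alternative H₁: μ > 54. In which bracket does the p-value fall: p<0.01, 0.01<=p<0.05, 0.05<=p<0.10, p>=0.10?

p-value bracket: 0.05<=p<0.10

SE = σ/√n = 12/√22 = 2.5584
z = (x̄−μ₀)/SE = (57.68−54)/2.5584 = 1.4384
p-value (one-sided, H₁ greater) = 0.07516
→ bracket: 0.05<=p<0.10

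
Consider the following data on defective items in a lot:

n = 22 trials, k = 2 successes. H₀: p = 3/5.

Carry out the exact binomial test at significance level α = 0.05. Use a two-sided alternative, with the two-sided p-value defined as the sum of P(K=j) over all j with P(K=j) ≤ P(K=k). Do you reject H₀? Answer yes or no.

Exact binomial: n=22, k=2, p₀=3/5=0.6000
P(X=j) = C(n,j)·p₀^j·(1−p₀)^(n−j); p = Σ P(X=j) over j with P(X=j) ≤ P(X=2)
p-value (two-sided) = 0.00000
At α=0.05: p < α → reject H₀

reject H₀: yes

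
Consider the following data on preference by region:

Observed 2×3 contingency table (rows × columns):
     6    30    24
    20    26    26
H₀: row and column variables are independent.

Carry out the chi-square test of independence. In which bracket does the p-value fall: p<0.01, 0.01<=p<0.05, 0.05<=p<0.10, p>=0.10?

Row totals [60, 72], col totals [26, 56, 50], n=132
χ² = (6−11.82)²/11.82 + (30−25.45)²/25.45 + (24−22.73)²/22.73 + (20−14.18)²/14.18 + (26−30.55)²/30.55 + (26−27.27)²/27.27 = 6.8700
df = 2
p-value (upper-tail) = 0.03222
→ bracket: 0.01<=p<0.05

p-value bracket: 0.01<=p<0.05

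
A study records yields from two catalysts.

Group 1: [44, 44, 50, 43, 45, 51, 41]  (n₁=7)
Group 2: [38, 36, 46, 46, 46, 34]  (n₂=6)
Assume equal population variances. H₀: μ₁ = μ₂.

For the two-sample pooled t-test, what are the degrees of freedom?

degrees of freedom = 11

df = n₁ + n₂ − 2 = 7 + 6 − 2 = 11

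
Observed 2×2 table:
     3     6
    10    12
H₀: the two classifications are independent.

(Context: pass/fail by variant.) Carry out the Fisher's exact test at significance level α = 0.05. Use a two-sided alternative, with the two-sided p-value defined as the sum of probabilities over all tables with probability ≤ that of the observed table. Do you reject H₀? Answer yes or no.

reject H₀: no

Margins: r₁=9, r₂=22, c₁=13, c₂=18, n=31
p_obs = C(9,3)·C(22,10)/C(31,13); sum pmf over tables with pmf ≤ p_obs
p-value (two-sided) = 0.69613
At α=0.05: p ≥ α → fail to reject H₀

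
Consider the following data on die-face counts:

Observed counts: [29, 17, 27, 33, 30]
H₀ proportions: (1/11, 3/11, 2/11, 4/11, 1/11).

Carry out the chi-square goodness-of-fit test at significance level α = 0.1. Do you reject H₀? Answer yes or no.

reject H₀: yes

n = 136; E_i = n·p_i = [12.36, 37.09, 24.73, 49.45, 12.36]
χ² = (29−12.36)²/12.36 + (17−37.09)²/37.09 + (27−24.73)²/24.73 + (33−49.45)²/49.45 + (30−12.36)²/12.36 = 64.1097
df = 4
p-value (upper-tail) = 0.00000
At α=0.1: p < α → reject H₀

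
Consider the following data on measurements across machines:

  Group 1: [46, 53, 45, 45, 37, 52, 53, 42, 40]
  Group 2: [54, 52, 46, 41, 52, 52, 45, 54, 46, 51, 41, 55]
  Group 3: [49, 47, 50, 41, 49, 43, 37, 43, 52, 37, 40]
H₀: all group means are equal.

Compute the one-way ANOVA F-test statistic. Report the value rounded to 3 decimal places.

Group means [45.89, 49.08, 44.36], grand mean 46.562
SSB = Σnᵢ(x̄ᵢ−x̄)² = 133.524; SSW = ΣΣ(x−x̄ᵢ)² = 830.351
MSB = 133.524/2 = 66.7620; MSW = 830.351/29 = 28.6328
F = MSB/MSW = 2.3317
df = (2, 29)

test statistic = 2.332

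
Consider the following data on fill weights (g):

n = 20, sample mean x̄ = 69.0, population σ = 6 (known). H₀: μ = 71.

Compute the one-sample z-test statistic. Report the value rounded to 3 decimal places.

test statistic = -1.491

SE = σ/√n = 6/√20 = 1.3416
z = (x̄−μ₀)/SE = (69.0−71)/1.3416 = -1.4907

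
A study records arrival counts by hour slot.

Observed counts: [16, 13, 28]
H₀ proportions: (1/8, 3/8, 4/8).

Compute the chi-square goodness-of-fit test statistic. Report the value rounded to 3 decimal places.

test statistic = 14.345

n = 57; E_i = n·p_i = [7.12, 21.38, 28.50]
χ² = (16−7.12)²/7.12 + (13−21.38)²/21.38 + (28−28.50)²/28.50 = 14.3450
df = 2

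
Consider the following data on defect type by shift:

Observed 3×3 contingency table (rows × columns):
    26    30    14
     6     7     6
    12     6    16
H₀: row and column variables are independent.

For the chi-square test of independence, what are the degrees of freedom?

df = (r−1)(c−1) = (3−1)·(3−1) = 4

degrees of freedom = 4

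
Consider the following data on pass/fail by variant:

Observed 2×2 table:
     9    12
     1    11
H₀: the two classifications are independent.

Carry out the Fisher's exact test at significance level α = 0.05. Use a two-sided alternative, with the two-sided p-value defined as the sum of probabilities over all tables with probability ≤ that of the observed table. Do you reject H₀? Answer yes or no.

reject H₀: no

Margins: r₁=21, r₂=12, c₁=10, c₂=23, n=33
p_obs = C(21,9)·C(12,1)/C(33,10); sum pmf over tables with pmf ≤ p_obs
p-value (two-sided) = 0.05447
At α=0.05: p ≥ α → fail to reject H₀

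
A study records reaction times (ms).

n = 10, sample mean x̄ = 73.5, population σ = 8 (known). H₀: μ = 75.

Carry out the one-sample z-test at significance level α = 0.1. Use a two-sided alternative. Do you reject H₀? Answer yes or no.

SE = σ/√n = 8/√10 = 2.5298
z = (x̄−μ₀)/SE = (73.5−75)/2.5298 = -0.5929
p-value (two-sided) = 0.55323
At α=0.1: p ≥ α → fail to reject H₀

reject H₀: no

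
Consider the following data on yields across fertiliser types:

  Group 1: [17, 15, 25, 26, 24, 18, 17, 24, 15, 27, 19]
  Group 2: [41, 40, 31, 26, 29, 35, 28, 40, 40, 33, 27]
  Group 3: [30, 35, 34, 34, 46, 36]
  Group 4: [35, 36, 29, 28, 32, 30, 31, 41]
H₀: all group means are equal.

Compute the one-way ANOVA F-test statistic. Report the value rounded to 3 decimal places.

Group means [20.64, 33.64, 35.83, 32.75], grand mean 29.833
SSB = Σnᵢ(x̄ᵢ−x̄)² = 1373.576; SSW = ΣΣ(x−x̄ᵢ)² = 827.424
MSB = 1373.576/3 = 457.8586; MSW = 827.424/32 = 25.8570
F = MSB/MSW = 17.7073
df = (3, 32)

test statistic = 17.707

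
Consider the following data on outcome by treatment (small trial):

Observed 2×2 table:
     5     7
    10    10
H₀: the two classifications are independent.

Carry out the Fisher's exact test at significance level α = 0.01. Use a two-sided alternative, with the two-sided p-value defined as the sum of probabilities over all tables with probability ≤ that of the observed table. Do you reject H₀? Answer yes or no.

Margins: r₁=12, r₂=20, c₁=15, c₂=17, n=32
p_obs = C(12,5)·C(20,10)/C(32,15); sum pmf over tables with pmf ≤ p_obs
p-value (two-sided) = 0.72567
At α=0.01: p ≥ α → fail to reject H₀

reject H₀: no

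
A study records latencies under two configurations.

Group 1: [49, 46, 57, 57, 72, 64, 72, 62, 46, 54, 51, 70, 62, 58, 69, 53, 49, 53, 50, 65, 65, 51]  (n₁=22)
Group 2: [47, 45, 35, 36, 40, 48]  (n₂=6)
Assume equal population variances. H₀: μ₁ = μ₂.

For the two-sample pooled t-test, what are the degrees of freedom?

df = n₁ + n₂ − 2 = 22 + 6 − 2 = 26

degrees of freedom = 26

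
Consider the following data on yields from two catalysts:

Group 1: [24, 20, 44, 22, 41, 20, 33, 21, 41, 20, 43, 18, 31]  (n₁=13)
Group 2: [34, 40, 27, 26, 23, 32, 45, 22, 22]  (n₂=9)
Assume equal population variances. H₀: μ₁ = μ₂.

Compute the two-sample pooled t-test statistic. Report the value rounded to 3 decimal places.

x̄₁=29.077, s₁=10.128, n₁=13
x̄₂=30.111, s₂=8.268, n₂=9
s_p² = [12·10.128² + 8·8.268²]/20 = 88.8906
SE = √(s_p²·(1/13+1/9)) = 4.0883
t = (29.077−30.111)/4.0883 = -0.2530
df = 20

test statistic = -0.253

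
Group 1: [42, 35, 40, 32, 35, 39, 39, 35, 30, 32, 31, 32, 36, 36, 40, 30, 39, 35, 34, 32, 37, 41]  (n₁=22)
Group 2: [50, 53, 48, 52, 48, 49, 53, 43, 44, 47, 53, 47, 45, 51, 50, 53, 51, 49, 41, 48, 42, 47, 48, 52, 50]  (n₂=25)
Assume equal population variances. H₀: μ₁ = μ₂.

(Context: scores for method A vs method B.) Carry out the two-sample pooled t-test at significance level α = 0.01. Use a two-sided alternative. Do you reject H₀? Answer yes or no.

reject H₀: yes

x̄₁=35.545, s₁=3.687, n₁=22
x̄₂=48.560, s₂=3.501, n₂=25
s_p² = [21·3.687² + 24·3.501²]/45 = 12.8803
SE = √(s_p²·(1/22+1/25)) = 1.0491
t = (35.545−48.560)/1.0491 = -12.4050
df = 45
p-value (two-sided) = 0.00000
At α=0.01: p < α → reject H₀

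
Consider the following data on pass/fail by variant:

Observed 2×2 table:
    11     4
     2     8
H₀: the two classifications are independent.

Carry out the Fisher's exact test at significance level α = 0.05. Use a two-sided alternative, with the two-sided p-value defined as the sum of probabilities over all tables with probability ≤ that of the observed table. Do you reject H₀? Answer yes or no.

Margins: r₁=15, r₂=10, c₁=13, c₂=12, n=25
p_obs = C(15,11)·C(10,2)/C(25,13); sum pmf over tables with pmf ≤ p_obs
p-value (two-sided) = 0.01542
At α=0.05: p < α → reject H₀

reject H₀: yes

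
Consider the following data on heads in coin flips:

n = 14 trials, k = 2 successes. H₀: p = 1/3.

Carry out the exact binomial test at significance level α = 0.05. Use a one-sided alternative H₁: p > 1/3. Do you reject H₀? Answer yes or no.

Exact binomial: n=14, k=2, p₀=1/3=0.3333
P(X≥2) from Σ C(n,i)·p₀^i·(1−p₀)^(n−i)
p-value (one-sided, H₁ greater) = 0.97260
At α=0.05: p ≥ α → fail to reject H₀

reject H₀: no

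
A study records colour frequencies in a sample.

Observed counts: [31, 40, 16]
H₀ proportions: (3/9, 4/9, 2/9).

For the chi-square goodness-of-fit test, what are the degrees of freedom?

degrees of freedom = 2

df = k − 1 = 3 − 1 = 2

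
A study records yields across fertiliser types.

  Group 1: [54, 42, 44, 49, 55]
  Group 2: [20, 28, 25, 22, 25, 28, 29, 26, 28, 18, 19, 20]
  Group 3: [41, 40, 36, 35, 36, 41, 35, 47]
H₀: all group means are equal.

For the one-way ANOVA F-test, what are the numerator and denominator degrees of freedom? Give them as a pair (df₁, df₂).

k = 3 groups, N = 25 total
df = (k−1, N−k) = (3−1, 25−3) = (2, 22)

degrees of freedom = [2, 22]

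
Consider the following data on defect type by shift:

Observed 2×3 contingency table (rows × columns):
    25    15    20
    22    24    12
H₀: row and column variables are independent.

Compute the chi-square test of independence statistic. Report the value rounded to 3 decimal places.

test statistic = 4.236

Row totals [60, 58], col totals [47, 39, 32], n=118
χ² = (25−23.90)²/23.90 + (15−19.83)²/19.83 + (20−16.27)²/16.27 + (22−23.10)²/23.10 + (24−19.17)²/19.17 + (12−15.73)²/15.73 = 4.2357
df = 2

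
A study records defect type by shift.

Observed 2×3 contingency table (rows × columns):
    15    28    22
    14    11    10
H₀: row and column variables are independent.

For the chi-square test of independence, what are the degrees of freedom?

df = (r−1)(c−1) = (2−1)·(3−1) = 2

degrees of freedom = 2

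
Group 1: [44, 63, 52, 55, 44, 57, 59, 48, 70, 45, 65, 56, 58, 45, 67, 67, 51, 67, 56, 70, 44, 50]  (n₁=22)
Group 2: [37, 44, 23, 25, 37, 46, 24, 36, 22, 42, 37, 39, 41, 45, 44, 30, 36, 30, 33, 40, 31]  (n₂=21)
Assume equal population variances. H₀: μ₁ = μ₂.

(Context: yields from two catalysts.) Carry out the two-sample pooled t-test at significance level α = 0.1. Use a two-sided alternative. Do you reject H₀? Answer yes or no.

reject H₀: yes

x̄₁=56.045, s₁=9.037, n₁=22
x̄₂=35.333, s₂=7.499, n₂=21
s_p² = [21·9.037² + 20·7.499²]/41 = 69.2591
SE = √(s_p²·(1/22+1/21)) = 2.5389
t = (56.045−35.333)/2.5389 = 8.1578
df = 41
p-value (two-sided) = 0.00000
At α=0.1: p < α → reject H₀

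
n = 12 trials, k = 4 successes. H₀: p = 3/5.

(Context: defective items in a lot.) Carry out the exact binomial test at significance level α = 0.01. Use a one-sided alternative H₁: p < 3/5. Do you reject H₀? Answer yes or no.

Exact binomial: n=12, k=4, p₀=3/5=0.6000
P(X≤4) from Σ C(n,i)·p₀^i·(1−p₀)^(n−i)
p-value (one-sided, H₁ less) = 0.05731
At α=0.01: p ≥ α → fail to reject H₀

reject H₀: no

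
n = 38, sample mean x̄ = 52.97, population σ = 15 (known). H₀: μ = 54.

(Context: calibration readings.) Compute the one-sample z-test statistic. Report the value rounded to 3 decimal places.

SE = σ/√n = 15/√38 = 2.4333
z = (x̄−μ₀)/SE = (52.97−54)/2.4333 = -0.4233

test statistic = -0.423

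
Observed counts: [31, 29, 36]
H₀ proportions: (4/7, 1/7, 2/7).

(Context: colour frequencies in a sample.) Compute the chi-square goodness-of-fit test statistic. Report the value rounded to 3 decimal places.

test statistic = 30.091

n = 96; E_i = n·p_i = [54.86, 13.71, 27.43]
χ² = (31−54.86)²/54.86 + (29−13.71)²/13.71 + (36−27.43)²/27.43 = 30.0911
df = 2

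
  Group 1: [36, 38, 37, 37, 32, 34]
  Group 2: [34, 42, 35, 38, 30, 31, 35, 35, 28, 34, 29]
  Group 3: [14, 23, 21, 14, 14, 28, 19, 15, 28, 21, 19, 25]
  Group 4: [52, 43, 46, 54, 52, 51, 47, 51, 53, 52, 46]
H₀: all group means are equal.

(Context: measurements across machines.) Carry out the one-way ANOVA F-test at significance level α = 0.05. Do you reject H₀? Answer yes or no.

Group means [35.67, 33.73, 20.08, 49.73], grand mean 34.325
SSB = Σnᵢ(x̄ᵢ−x̄)² = 5058.161; SSW = ΣΣ(x−x̄ᵢ)² = 620.614
MSB = 5058.161/3 = 1686.0538; MSW = 620.614/36 = 17.2393
F = MSB/MSW = 97.8031
df = (3, 36)
p-value (upper-tail) = 0.00000
At α=0.05: p < α → reject H₀

reject H₀: yes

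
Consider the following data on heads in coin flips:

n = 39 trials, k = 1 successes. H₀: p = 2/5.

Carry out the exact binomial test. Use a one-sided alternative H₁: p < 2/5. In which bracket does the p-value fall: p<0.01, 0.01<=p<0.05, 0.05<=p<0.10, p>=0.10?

p-value bracket: p<0.01

Exact binomial: n=39, k=1, p₀=2/5=0.4000
P(X≤1) from Σ C(n,i)·p₀^i·(1−p₀)^(n−i)
p-value (one-sided, H₁ less) = 0.00000
→ bracket: p<0.01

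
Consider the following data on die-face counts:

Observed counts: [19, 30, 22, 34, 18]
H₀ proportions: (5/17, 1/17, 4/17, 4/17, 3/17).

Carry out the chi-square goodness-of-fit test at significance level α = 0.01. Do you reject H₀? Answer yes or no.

n = 123; E_i = n·p_i = [36.18, 7.24, 28.94, 28.94, 21.71]
χ² = (19−36.18)²/36.18 + (30−7.24)²/7.24 + (22−28.94)²/28.94 + (34−28.94)²/28.94 + (18−21.71)²/21.71 = 82.9626
df = 4
p-value (upper-tail) = 0.00000
At α=0.01: p < α → reject H₀

reject H₀: yes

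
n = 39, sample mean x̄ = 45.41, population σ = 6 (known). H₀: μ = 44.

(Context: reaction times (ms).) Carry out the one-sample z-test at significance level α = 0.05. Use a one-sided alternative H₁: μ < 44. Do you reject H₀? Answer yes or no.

reject H₀: no

SE = σ/√n = 6/√39 = 0.9608
z = (x̄−μ₀)/SE = (45.41−44)/0.9608 = 1.4676
p-value (one-sided, H₁ less) = 0.92889
At α=0.05: p ≥ α → fail to reject H₀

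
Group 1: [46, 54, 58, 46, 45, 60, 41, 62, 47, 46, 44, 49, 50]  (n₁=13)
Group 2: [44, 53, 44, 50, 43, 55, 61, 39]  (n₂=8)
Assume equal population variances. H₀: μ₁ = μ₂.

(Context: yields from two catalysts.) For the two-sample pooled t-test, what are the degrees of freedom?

degrees of freedom = 19

df = n₁ + n₂ − 2 = 13 + 8 − 2 = 19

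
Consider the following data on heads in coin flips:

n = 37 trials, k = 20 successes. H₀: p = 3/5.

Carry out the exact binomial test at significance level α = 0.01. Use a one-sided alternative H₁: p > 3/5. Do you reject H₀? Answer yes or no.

reject H₀: no

Exact binomial: n=37, k=20, p₀=3/5=0.6000
P(X≥20) from Σ C(n,i)·p₀^i·(1−p₀)^(n−i)
p-value (one-sided, H₁ greater) = 0.81802
At α=0.01: p ≥ α → fail to reject H₀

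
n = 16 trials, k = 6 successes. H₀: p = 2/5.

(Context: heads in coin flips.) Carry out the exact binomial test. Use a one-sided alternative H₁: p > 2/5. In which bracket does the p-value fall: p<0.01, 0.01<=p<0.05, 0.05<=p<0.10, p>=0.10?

p-value bracket: p>=0.10

Exact binomial: n=16, k=6, p₀=2/5=0.4000
P(X≥6) from Σ C(n,i)·p₀^i·(1−p₀)^(n−i)
p-value (one-sided, H₁ greater) = 0.67116
→ bracket: p>=0.10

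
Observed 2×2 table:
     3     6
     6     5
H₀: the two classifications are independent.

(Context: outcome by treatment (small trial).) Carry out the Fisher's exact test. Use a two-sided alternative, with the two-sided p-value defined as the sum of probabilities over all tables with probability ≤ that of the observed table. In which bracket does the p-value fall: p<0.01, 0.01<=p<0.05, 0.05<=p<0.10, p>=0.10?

p-value bracket: p>=0.10

Margins: r₁=9, r₂=11, c₁=9, c₂=11, n=20
p_obs = C(9,3)·C(11,6)/C(20,9); sum pmf over tables with pmf ≤ p_obs
p-value (two-sided) = 0.40586
→ bracket: p>=0.10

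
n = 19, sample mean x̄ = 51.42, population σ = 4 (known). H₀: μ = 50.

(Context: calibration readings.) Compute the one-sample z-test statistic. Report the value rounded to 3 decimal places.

test statistic = 1.547

SE = σ/√n = 4/√19 = 0.9177
z = (x̄−μ₀)/SE = (51.42−50)/0.9177 = 1.5474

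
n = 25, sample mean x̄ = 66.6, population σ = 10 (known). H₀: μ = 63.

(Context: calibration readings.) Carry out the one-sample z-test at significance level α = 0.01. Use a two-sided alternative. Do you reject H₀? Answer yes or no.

SE = σ/√n = 10/√25 = 2.0000
z = (x̄−μ₀)/SE = (66.6−63)/2.0000 = 1.8000
p-value (two-sided) = 0.07186
At α=0.01: p ≥ α → fail to reject H₀

reject H₀: no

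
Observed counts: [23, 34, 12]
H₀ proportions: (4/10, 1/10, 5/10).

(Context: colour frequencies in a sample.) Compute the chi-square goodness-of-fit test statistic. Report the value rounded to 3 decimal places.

test statistic = 121.877

n = 69; E_i = n·p_i = [27.60, 6.90, 34.50]
χ² = (23−27.60)²/27.60 + (34−6.90)²/6.90 + (12−34.50)²/34.50 = 121.8768
df = 2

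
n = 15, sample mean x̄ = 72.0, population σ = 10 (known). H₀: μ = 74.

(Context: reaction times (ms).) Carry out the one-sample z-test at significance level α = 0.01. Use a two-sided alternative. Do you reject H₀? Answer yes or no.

reject H₀: no

SE = σ/√n = 10/√15 = 2.5820
z = (x̄−μ₀)/SE = (72.0−74)/2.5820 = -0.7746
p-value (two-sided) = 0.43858
At α=0.01: p ≥ α → fail to reject H₀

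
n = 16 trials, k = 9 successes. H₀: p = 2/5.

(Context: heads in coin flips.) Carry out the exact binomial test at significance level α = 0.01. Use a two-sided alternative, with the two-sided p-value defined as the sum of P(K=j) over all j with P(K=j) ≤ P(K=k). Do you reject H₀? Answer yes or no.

Exact binomial: n=16, k=9, p₀=2/5=0.4000
P(X=j) = C(n,j)·p₀^j·(1−p₀)^(n−j); p = Σ P(X=j) over j with P(X=j) ≤ P(X=9)
p-value (two-sided) = 0.20742
At α=0.01: p ≥ α → fail to reject H₀

reject H₀: no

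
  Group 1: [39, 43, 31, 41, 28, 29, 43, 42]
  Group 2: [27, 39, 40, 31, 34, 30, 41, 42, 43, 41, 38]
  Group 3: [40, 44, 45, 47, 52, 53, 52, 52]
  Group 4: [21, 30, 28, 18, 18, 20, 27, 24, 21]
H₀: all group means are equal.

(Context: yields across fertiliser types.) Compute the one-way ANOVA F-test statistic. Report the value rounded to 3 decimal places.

Group means [37.00, 36.91, 48.12, 23.00], grand mean 35.944
SSB = Σnᵢ(x̄ᵢ−x̄)² = 2714.105; SSW = ΣΣ(x−x̄ᵢ)² = 919.784
MSB = 2714.105/3 = 904.7016; MSW = 919.784/32 = 28.7433
F = MSB/MSW = 31.4753
df = (3, 32)

test statistic = 31.475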